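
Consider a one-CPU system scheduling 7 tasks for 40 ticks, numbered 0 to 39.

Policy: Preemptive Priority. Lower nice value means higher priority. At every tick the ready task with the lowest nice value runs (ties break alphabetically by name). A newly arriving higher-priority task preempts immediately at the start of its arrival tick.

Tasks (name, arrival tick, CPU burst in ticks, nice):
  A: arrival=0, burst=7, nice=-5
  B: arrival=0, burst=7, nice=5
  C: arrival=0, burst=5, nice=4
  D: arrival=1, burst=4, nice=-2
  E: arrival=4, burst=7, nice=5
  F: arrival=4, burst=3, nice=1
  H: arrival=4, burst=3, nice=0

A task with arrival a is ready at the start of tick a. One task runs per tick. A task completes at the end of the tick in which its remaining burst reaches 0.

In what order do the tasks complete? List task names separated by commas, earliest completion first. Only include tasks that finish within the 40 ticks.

completion order = A, D, H, F, C, B, E

t=0: ready={A,B,C} → run A
t=1: ready={A,B,C,D} → run A
t=2: ready={A,B,C,D} → run A
t=3: ready={A,B,C,D} → run A
t=4: ready={A,B,C,D,E,F,H} → run A
t=5: ready={A,B,C,D,E,F,H} → run A
t=6: ready={A,B,C,D,E,F,H} → run A
t=7: ready={B,C,D,E,F,H} → run D
t=8: ready={B,C,D,E,F,H} → run D
t=9: ready={B,C,D,E,F,H} → run D
t=10: ready={B,C,D,E,F,H} → run D
t=11: ready={B,C,E,F,H} → run H
t=12: ready={B,C,E,F,H} → run H
t=13: ready={B,C,E,F,H} → run H
t=14: ready={B,C,E,F} → run F
t=15: ready={B,C,E,F} → run F
t=16: ready={B,C,E,F} → run F
t=17: ready={B,C,E} → run C
t=18: ready={B,C,E} → run C
t=19: ready={B,C,E} → run C
t=20: ready={B,C,E} → run C
t=21: ready={B,C,E} → run C
t=22: ready={B,E} → run B
t=23: ready={B,E} → run B
t=24: ready={B,E} → run B
t=25: ready={B,E} → run B
t=26: ready={B,E} → run B
t=27: ready={B,E} → run B
t=28: ready={B,E} → run B
t=29: ready={E} → run E
t=30: ready={E} → run E
t=31: ready={E} → run E
t=32: ready={E} → run E
t=33: ready={E} → run E
t=34: ready={E} → run E
t=35: ready={E} → run E
t=36: (idle)
t=37: (idle)
t=38: (idle)
t=39: (idle)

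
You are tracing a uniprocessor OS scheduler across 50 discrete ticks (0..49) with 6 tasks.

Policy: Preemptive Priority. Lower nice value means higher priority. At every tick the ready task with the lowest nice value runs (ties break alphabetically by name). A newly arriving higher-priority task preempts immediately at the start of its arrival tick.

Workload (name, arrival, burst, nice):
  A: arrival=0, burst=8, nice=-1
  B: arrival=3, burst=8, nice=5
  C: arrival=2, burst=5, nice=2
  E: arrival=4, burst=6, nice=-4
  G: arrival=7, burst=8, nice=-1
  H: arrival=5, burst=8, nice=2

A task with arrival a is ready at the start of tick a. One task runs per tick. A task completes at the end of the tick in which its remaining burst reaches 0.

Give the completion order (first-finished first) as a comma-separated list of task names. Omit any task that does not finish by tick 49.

completion order = E, A, G, C, H, B

t=0: ready={A} → run A
t=1: ready={A} → run A
t=2: ready={A,C} → run A
t=3: ready={A,B,C} → run A
t=4: ready={A,B,C,E} → run E
t=5: ready={A,B,C,E,H} → run E
t=6: ready={A,B,C,E,H} → run E
t=7: ready={A,B,C,E,G,H} → run E
t=8: ready={A,B,C,E,G,H} → run E
t=9: ready={A,B,C,E,G,H} → run E
t=10: ready={A,B,C,G,H} → run A
t=11: ready={A,B,C,G,H} → run A
t=12: ready={A,B,C,G,H} → run A
t=13: ready={A,B,C,G,H} → run A
t=14: ready={B,C,G,H} → run G
t=15: ready={B,C,G,H} → run G
t=16: ready={B,C,G,H} → run G
t=17: ready={B,C,G,H} → run G
t=18: ready={B,C,G,H} → run G
t=19: ready={B,C,G,H} → run G
t=20: ready={B,C,G,H} → run G
t=21: ready={B,C,G,H} → run G
t=22: ready={B,C,H} → run C
t=23: ready={B,C,H} → run C
t=24: ready={B,C,H} → run C
t=25: ready={B,C,H} → run C
t=26: ready={B,C,H} → run C
t=27: ready={B,H} → run H
t=28: ready={B,H} → run H
t=29: ready={B,H} → run H
t=30: ready={B,H} → run H
t=31: ready={B,H} → run H
t=32: ready={B,H} → run H
t=33: ready={B,H} → run H
t=34: ready={B,H} → run H
t=35: ready={B} → run B
t=36: ready={B} → run B
t=37: ready={B} → run B
t=38: ready={B} → run B
t=39: ready={B} → run B
t=40: ready={B} → run B
t=41: ready={B} → run B
t=42: ready={B} → run B
t=43: (idle)
t=44: (idle)
t=45: (idle)
t=46: (idle)
t=47: (idle)
t=48: (idle)
t=49: (idle)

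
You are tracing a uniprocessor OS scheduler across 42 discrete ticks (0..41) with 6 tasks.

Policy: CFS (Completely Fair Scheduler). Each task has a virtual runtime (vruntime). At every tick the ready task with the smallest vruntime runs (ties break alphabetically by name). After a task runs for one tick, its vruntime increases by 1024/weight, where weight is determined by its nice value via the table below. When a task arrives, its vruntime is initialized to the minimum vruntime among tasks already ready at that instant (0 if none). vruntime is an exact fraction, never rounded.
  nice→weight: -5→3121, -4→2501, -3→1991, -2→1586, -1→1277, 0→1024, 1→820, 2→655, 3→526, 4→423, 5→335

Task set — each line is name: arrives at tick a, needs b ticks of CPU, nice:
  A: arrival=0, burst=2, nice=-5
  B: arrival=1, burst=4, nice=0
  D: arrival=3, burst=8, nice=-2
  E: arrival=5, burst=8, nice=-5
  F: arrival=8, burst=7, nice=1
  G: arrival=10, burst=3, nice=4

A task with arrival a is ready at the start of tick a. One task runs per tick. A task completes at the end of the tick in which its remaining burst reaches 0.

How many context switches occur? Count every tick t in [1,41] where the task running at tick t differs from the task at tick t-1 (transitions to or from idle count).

t=0: vr[A=0] → run A
t=1: vr[A=1024/3121 B=1024/3121] → run A
t=2: vr[B=1024/3121] → run B
t=3: vr[B=4145/3121 D=4145/3121] → run B
t=4: vr[B=7266/3121 D=4145/3121] → run D
t=5: vr[B=7266/3121 D=4884937/2474953 E=4884937/2474953] → run D
t=6: vr[B=7266/3121 D=6482889/2474953 E=4884937/2474953] → run E
t=7: vr[B=7266/3121 D=6482889/2474953 E=5696969/2474953] → run E
t=8: vr[B=7266/3121 D=6482889/2474953 E=6509001/2474953 F=7266/3121] → run B
t=9: vr[B=10387/3121 D=6482889/2474953 E=6509001/2474953 F=7266/3121] → run F
t=10: vr[B=10387/3121 D=6482889/2474953 E=6509001/2474953 F=2288506/639805 G=6482889/2474953] → run D
t=11: vr[B=10387/3121 D=8080841/2474953 E=6509001/2474953 F=2288506/639805 G=6482889/2474953] → run G
t=12: vr[B=10387/3121 D=8080841/2474953 E=6509001/2474953 F=2288506/639805 G=5276613919/1046905119] → run E
t=13: vr[B=10387/3121 D=8080841/2474953 E=7321033/2474953 F=2288506/639805 G=5276613919/1046905119] → run E
t=14: vr[B=10387/3121 D=8080841/2474953 E=8133065/2474953 F=2288506/639805 G=5276613919/1046905119] → run D
t=15: vr[B=10387/3121 D=9678793/2474953 E=8133065/2474953 F=2288506/639805 G=5276613919/1046905119] → run E
t=16: vr[B=10387/3121 D=9678793/2474953 E=8945097/2474953 F=2288506/639805 G=5276613919/1046905119] → run B
t=17: vr[D=9678793/2474953 E=8945097/2474953 F=2288506/639805 G=5276613919/1046905119] → run F
t=18: vr[D=9678793/2474953 E=8945097/2474953 F=3087482/639805 G=5276613919/1046905119] → run E
t=19: vr[D=9678793/2474953 E=9757129/2474953 F=3087482/639805 G=5276613919/1046905119] → run D
t=20: vr[D=11276745/2474953 E=9757129/2474953 F=3087482/639805 G=5276613919/1046905119] → run E
t=21: vr[D=11276745/2474953 E=10569161/2474953 F=3087482/639805 G=5276613919/1046905119] → run E
t=22: vr[D=11276745/2474953 F=3087482/639805 G=5276613919/1046905119] → run D
t=23: vr[D=12874697/2474953 F=3087482/639805 G=5276613919/1046905119] → run F
t=24: vr[D=12874697/2474953 F=3886458/639805 G=5276613919/1046905119] → run G
t=25: vr[D=12874697/2474953 F=3886458/639805 G=7810965791/1046905119] → run D
t=26: vr[D=14472649/2474953 F=3886458/639805 G=7810965791/1046905119] → run D
t=27: vr[F=3886458/639805 G=7810965791/1046905119] → run F
t=28: vr[F=4685434/639805 G=7810965791/1046905119] → run F
t=29: vr[F=1096882/127961 G=7810965791/1046905119] → run G
t=30: vr[F=1096882/127961] → run F
t=31: vr[F=6283386/639805] → run F
t=32: (idle)
t=33: (idle)
t=34: (idle)
t=35: (idle)
t=36: (idle)
t=37: (idle)
t=38: (idle)
t=39: (idle)
t=40: (idle)
t=41: (idle)

context switches = 23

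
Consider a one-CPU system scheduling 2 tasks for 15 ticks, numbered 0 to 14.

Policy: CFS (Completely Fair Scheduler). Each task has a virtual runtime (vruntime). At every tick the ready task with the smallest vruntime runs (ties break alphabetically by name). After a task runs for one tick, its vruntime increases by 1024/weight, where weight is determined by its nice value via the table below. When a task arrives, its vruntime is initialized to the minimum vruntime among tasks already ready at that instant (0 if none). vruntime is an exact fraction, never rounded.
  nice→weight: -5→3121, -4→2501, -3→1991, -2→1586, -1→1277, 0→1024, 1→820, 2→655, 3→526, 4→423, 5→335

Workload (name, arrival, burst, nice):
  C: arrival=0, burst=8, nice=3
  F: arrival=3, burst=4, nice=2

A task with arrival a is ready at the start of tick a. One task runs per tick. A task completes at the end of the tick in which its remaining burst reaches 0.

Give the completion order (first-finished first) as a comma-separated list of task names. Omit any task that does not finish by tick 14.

t=0: vr[C=0] → run C
t=1: vr[C=512/263] → run C
t=2: vr[C=1024/263] → run C
t=3: vr[C=1536/263 F=1536/263] → run C
t=4: vr[C=2048/263 F=1536/263] → run F
t=5: vr[C=2048/263 F=1275392/172265] → run F
t=6: vr[C=2048/263 F=1544704/172265] → run C
t=7: vr[C=2560/263 F=1544704/172265] → run F
t=8: vr[C=2560/263 F=1814016/172265] → run C
t=9: vr[C=3072/263 F=1814016/172265] → run F
t=10: vr[C=3072/263] → run C
t=11: vr[C=3584/263] → run C
t=12: (idle)
t=13: (idle)
t=14: (idle)

completion order = F, C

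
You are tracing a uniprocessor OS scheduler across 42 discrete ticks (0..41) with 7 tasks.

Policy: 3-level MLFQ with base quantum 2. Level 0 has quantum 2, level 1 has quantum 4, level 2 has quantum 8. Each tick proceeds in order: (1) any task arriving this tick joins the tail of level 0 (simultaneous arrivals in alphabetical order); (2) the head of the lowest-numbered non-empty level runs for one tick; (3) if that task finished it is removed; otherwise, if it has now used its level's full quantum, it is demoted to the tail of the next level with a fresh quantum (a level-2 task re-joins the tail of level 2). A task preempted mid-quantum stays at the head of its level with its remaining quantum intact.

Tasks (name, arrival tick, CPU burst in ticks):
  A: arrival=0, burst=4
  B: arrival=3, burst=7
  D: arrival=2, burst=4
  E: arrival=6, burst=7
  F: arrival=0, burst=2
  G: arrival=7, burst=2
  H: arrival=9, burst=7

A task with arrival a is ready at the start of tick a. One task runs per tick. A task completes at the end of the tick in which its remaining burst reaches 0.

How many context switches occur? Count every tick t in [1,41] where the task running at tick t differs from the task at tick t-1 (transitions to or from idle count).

t=0: L0/L1/L2 = AF/-/- → run A
t=1: L0/L1/L2 = AF/-/- → run A
t=2: L0/L1/L2 = FD/A/- → run F
t=3: L0/L1/L2 = FDB/A/- → run F
t=4: L0/L1/L2 = DB/A/- → run D
t=5: L0/L1/L2 = DB/A/- → run D
t=6: L0/L1/L2 = BE/AD/- → run B
t=7: L0/L1/L2 = BEG/AD/- → run B
t=8: L0/L1/L2 = EG/ADB/- → run E
t=9: L0/L1/L2 = EGH/ADB/- → run E
t=10: L0/L1/L2 = GH/ADBE/- → run G
t=11: L0/L1/L2 = GH/ADBE/- → run G
t=12: L0/L1/L2 = H/ADBE/- → run H
t=13: L0/L1/L2 = H/ADBE/- → run H
t=14: L0/L1/L2 = -/ADBEH/- → run A
t=15: L0/L1/L2 = -/ADBEH/- → run A
t=16: L0/L1/L2 = -/DBEH/- → run D
t=17: L0/L1/L2 = -/DBEH/- → run D
t=18: L0/L1/L2 = -/BEH/- → run B
t=19: L0/L1/L2 = -/BEH/- → run B
t=20: L0/L1/L2 = -/BEH/- → run B
t=21: L0/L1/L2 = -/BEH/- → run B
t=22: L0/L1/L2 = -/EH/B → run E
t=23: L0/L1/L2 = -/EH/B → run E
t=24: L0/L1/L2 = -/EH/B → run E
t=25: L0/L1/L2 = -/EH/B → run E
t=26: L0/L1/L2 = -/H/BE → run H
t=27: L0/L1/L2 = -/H/BE → run H
t=28: L0/L1/L2 = -/H/BE → run H
t=29: L0/L1/L2 = -/H/BE → run H
t=30: L0/L1/L2 = -/-/BEH → run B
t=31: L0/L1/L2 = -/-/EH → run E
t=32: L0/L1/L2 = -/-/H → run H
t=33: (idle)
t=34: (idle)
t=35: (idle)
t=36: (idle)
t=37: (idle)
t=38: (idle)
t=39: (idle)
t=40: (idle)
t=41: (idle)

context switches = 15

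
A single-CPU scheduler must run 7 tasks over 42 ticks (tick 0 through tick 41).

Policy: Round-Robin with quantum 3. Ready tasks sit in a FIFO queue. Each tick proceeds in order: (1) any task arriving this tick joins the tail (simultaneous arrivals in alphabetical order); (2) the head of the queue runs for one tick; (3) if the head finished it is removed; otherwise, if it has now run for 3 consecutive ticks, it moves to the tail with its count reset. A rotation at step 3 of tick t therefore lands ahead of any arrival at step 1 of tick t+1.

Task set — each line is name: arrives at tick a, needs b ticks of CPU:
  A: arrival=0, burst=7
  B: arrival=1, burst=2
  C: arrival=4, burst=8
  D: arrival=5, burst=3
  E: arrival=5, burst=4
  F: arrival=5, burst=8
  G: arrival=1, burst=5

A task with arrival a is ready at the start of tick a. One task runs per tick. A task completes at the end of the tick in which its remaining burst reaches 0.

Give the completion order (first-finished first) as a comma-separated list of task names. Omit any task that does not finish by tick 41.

t=0: queue=[A] q_used=0 → run A
t=1: queue=[A,B,G] q_used=1 → run A
t=2: queue=[A,B,G] q_used=2 → run A
t=3: queue=[B,G,A] q_used=0 → run B
t=4: queue=[B,G,A,C] q_used=1 → run B
t=5: queue=[G,A,C,D,E,F] q_used=0 → run G
t=6: queue=[G,A,C,D,E,F] q_used=1 → run G
t=7: queue=[G,A,C,D,E,F] q_used=2 → run G
t=8: queue=[A,C,D,E,F,G] q_used=0 → run A
t=9: queue=[A,C,D,E,F,G] q_used=1 → run A
t=10: queue=[A,C,D,E,F,G] q_used=2 → run A
t=11: queue=[C,D,E,F,G,A] q_used=0 → run C
t=12: queue=[C,D,E,F,G,A] q_used=1 → run C
t=13: queue=[C,D,E,F,G,A] q_used=2 → run C
t=14: queue=[D,E,F,G,A,C] q_used=0 → run D
t=15: queue=[D,E,F,G,A,C] q_used=1 → run D
t=16: queue=[D,E,F,G,A,C] q_used=2 → run D
t=17: queue=[E,F,G,A,C] q_used=0 → run E
t=18: queue=[E,F,G,A,C] q_used=1 → run E
t=19: queue=[E,F,G,A,C] q_used=2 → run E
t=20: queue=[F,G,A,C,E] q_used=0 → run F
t=21: queue=[F,G,A,C,E] q_used=1 → run F
t=22: queue=[F,G,A,C,E] q_used=2 → run F
t=23: queue=[G,A,C,E,F] q_used=0 → run G
t=24: queue=[G,A,C,E,F] q_used=1 → run G
t=25: queue=[A,C,E,F] q_used=0 → run A
t=26: queue=[C,E,F] q_used=0 → run C
t=27: queue=[C,E,F] q_used=1 → run C
t=28: queue=[C,E,F] q_used=2 → run C
t=29: queue=[E,F,C] q_used=0 → run E
t=30: queue=[F,C] q_used=0 → run F
t=31: queue=[F,C] q_used=1 → run F
t=32: queue=[F,C] q_used=2 → run F
t=33: queue=[C,F] q_used=0 → run C
t=34: queue=[C,F] q_used=1 → run C
t=35: queue=[F] q_used=0 → run F
t=36: queue=[F] q_used=1 → run F
t=37: (idle)
t=38: (idle)
t=39: (idle)
t=40: (idle)
t=41: (idle)

completion order = B, D, G, A, E, C, F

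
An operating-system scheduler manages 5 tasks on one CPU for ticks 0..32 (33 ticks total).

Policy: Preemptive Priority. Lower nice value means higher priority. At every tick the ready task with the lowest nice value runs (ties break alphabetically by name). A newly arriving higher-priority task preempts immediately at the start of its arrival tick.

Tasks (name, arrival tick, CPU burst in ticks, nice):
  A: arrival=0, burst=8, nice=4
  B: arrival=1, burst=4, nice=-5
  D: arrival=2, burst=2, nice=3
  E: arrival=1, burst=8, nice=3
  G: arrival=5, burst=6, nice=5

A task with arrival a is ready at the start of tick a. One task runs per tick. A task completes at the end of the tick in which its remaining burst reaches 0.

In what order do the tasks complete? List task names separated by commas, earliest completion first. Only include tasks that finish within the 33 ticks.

completion order = B, D, E, A, G

t=0: ready={A} → run A
t=1: ready={A,B,E} → run B
t=2: ready={A,B,D,E} → run B
t=3: ready={A,B,D,E} → run B
t=4: ready={A,B,D,E} → run B
t=5: ready={A,D,E,G} → run D
t=6: ready={A,D,E,G} → run D
t=7: ready={A,E,G} → run E
t=8: ready={A,E,G} → run E
t=9: ready={A,E,G} → run E
t=10: ready={A,E,G} → run E
t=11: ready={A,E,G} → run E
t=12: ready={A,E,G} → run E
t=13: ready={A,E,G} → run E
t=14: ready={A,E,G} → run E
t=15: ready={A,G} → run A
t=16: ready={A,G} → run A
t=17: ready={A,G} → run A
t=18: ready={A,G} → run A
t=19: ready={A,G} → run A
t=20: ready={A,G} → run A
t=21: ready={A,G} → run A
t=22: ready={G} → run G
t=23: ready={G} → run G
t=24: ready={G} → run G
t=25: ready={G} → run G
t=26: ready={G} → run G
t=27: ready={G} → run G
t=28: (idle)
t=29: (idle)
t=30: (idle)
t=31: (idle)
t=32: (idle)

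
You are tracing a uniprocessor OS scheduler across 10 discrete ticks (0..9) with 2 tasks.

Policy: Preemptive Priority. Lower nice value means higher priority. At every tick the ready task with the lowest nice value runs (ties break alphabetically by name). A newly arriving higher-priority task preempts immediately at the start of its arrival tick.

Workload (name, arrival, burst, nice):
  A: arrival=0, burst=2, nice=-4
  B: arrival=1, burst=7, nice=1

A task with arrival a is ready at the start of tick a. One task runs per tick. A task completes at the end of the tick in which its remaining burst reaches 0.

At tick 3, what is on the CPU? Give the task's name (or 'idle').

running at tick 3 = B

t=0: ready={A} → run A
t=1: ready={A,B} → run A
t=2: ready={B} → run B
t=3: ready={B} → run B
t=4: ready={B} → run B
t=5: ready={B} → run B
t=6: ready={B} → run B
t=7: ready={B} → run B
t=8: ready={B} → run B
t=9: (idle)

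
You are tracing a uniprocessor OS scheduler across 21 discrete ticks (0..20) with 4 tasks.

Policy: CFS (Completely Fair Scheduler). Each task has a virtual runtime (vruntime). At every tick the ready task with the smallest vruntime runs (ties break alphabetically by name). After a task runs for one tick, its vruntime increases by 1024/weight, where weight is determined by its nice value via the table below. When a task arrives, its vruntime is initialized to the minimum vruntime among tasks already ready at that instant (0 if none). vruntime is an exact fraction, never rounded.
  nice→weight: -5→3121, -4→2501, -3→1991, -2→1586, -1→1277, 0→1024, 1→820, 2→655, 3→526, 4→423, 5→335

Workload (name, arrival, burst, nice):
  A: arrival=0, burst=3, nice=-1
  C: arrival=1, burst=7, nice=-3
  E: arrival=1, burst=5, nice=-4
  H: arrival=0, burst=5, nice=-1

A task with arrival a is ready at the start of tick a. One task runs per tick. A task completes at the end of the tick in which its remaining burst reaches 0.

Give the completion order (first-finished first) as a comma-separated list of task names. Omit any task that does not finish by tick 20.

completion order = A, E, C, H

t=0: vr[A=0 H=0] → run A
t=1: vr[A=1024/1277 C=0 E=0 H=0] → run C
t=2: vr[A=1024/1277 C=1024/1991 E=0 H=0] → run E
t=3: vr[A=1024/1277 C=1024/1991 E=1024/2501 H=0] → run H
t=4: vr[A=1024/1277 C=1024/1991 E=1024/2501 H=1024/1277] → run E
t=5: vr[A=1024/1277 C=1024/1991 E=2048/2501 H=1024/1277] → run C
t=6: vr[A=1024/1277 C=2048/1991 E=2048/2501 H=1024/1277] → run A
t=7: vr[A=2048/1277 C=2048/1991 E=2048/2501 H=1024/1277] → run H
t=8: vr[A=2048/1277 C=2048/1991 E=2048/2501 H=2048/1277] → run E
t=9: vr[A=2048/1277 C=2048/1991 E=3072/2501 H=2048/1277] → run C
t=10: vr[A=2048/1277 C=3072/1991 E=3072/2501 H=2048/1277] → run E
t=11: vr[A=2048/1277 C=3072/1991 E=4096/2501 H=2048/1277] → run C
t=12: vr[A=2048/1277 C=4096/1991 E=4096/2501 H=2048/1277] → run A
t=13: vr[C=4096/1991 E=4096/2501 H=2048/1277] → run H
t=14: vr[C=4096/1991 E=4096/2501 H=3072/1277] → run E
t=15: vr[C=4096/1991 H=3072/1277] → run C
t=16: vr[C=5120/1991 H=3072/1277] → run H
t=17: vr[C=5120/1991 H=4096/1277] → run C
t=18: vr[C=6144/1991 H=4096/1277] → run C
t=19: vr[H=4096/1277] → run H
t=20: (idle)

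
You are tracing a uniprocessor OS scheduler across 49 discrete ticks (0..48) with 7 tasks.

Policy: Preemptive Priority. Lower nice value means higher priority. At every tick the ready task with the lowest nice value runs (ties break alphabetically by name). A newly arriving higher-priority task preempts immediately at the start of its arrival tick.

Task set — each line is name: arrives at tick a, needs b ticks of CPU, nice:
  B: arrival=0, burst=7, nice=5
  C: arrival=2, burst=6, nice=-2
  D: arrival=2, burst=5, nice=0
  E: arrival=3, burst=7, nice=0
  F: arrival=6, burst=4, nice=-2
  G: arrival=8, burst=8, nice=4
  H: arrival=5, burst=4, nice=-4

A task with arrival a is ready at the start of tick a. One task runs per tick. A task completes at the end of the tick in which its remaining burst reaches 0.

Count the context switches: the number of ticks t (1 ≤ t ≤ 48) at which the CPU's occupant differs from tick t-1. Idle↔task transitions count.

t=0: ready={B} → run B
t=1: ready={B} → run B
t=2: ready={B,C,D} → run C
t=3: ready={B,C,D,E} → run C
t=4: ready={B,C,D,E} → run C
t=5: ready={B,C,D,E,H} → run H
t=6: ready={B,C,D,E,F,H} → run H
t=7: ready={B,C,D,E,F,H} → run H
t=8: ready={B,C,D,E,F,G,H} → run H
t=9: ready={B,C,D,E,F,G} → run C
t=10: ready={B,C,D,E,F,G} → run C
t=11: ready={B,C,D,E,F,G} → run C
t=12: ready={B,D,E,F,G} → run F
t=13: ready={B,D,E,F,G} → run F
t=14: ready={B,D,E,F,G} → run F
t=15: ready={B,D,E,F,G} → run F
t=16: ready={B,D,E,G} → run D
t=17: ready={B,D,E,G} → run D
t=18: ready={B,D,E,G} → run D
t=19: ready={B,D,E,G} → run D
t=20: ready={B,D,E,G} → run D
t=21: ready={B,E,G} → run E
t=22: ready={B,E,G} → run E
t=23: ready={B,E,G} → run E
t=24: ready={B,E,G} → run E
t=25: ready={B,E,G} → run E
t=26: ready={B,E,G} → run E
t=27: ready={B,E,G} → run E
t=28: ready={B,G} → run G
t=29: ready={B,G} → run G
t=30: ready={B,G} → run G
t=31: ready={B,G} → run G
t=32: ready={B,G} → run G
t=33: ready={B,G} → run G
t=34: ready={B,G} → run G
t=35: ready={B,G} → run G
t=36: ready={B} → run B
t=37: ready={B} → run B
t=38: ready={B} → run B
t=39: ready={B} → run B
t=40: ready={B} → run B
t=41: (idle)
t=42: (idle)
t=43: (idle)
t=44: (idle)
t=45: (idle)
t=46: (idle)
t=47: (idle)
t=48: (idle)

context switches = 9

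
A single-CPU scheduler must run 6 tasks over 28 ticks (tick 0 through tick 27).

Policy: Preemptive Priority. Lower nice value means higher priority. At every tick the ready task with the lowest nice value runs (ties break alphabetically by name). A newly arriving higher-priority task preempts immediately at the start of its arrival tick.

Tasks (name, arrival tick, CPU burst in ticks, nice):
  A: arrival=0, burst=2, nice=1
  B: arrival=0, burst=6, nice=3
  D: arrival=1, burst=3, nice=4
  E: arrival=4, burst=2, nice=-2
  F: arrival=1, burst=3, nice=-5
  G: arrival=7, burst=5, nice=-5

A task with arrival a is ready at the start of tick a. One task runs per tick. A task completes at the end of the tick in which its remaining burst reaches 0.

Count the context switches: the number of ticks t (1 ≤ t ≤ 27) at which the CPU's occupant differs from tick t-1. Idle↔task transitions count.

context switches = 7

t=0: ready={A,B} → run A
t=1: ready={A,B,D,F} → run F
t=2: ready={A,B,D,F} → run F
t=3: ready={A,B,D,F} → run F
t=4: ready={A,B,D,E} → run E
t=5: ready={A,B,D,E} → run E
t=6: ready={A,B,D} → run A
t=7: ready={B,D,G} → run G
t=8: ready={B,D,G} → run G
t=9: ready={B,D,G} → run G
t=10: ready={B,D,G} → run G
t=11: ready={B,D,G} → run G
t=12: ready={B,D} → run B
t=13: ready={B,D} → run B
t=14: ready={B,D} → run B
t=15: ready={B,D} → run B
t=16: ready={B,D} → run B
t=17: ready={B,D} → run B
t=18: ready={D} → run D
t=19: ready={D} → run D
t=20: ready={D} → run D
t=21: (idle)
t=22: (idle)
t=23: (idle)
t=24: (idle)
t=25: (idle)
t=26: (idle)
t=27: (idle)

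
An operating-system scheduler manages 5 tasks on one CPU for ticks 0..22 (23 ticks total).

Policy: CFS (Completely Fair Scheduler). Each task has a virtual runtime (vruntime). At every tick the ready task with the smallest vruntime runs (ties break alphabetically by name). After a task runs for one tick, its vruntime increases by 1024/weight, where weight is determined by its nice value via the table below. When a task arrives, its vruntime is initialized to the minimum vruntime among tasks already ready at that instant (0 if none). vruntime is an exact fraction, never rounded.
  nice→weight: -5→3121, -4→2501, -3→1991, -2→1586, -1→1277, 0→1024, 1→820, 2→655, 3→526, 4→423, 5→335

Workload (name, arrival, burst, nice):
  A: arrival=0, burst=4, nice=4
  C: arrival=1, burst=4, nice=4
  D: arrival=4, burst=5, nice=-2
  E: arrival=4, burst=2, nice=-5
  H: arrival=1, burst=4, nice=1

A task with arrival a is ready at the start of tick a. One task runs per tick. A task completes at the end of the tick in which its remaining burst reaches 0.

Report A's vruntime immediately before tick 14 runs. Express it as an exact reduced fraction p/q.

t=0: vr[A=0] → run A
t=1: vr[A=1024/423 C=1024/423 H=1024/423] → run A
t=2: vr[A=2048/423 C=1024/423 H=1024/423] → run C
t=3: vr[A=2048/423 C=2048/423 H=1024/423] → run H
t=4: vr[A=2048/423 C=2048/423 D=318208/86715 E=318208/86715 H=318208/86715] → run D
t=5: vr[A=2048/423 C=2048/423 D=296737024/68764995 E=318208/86715 H=318208/86715] → run E
t=6: vr[A=2048/423 C=2048/423 D=296737024/68764995 E=1081923328/270637515 H=318208/86715] → run H
t=7: vr[A=2048/423 C=2048/423 D=296737024/68764995 E=1081923328/270637515 H=426496/86715] → run E
t=8: vr[A=2048/423 C=2048/423 D=296737024/68764995 H=426496/86715] → run D
t=9: vr[A=2048/423 C=2048/423 D=341135104/68764995 H=426496/86715] → run A
t=10: vr[A=1024/141 C=2048/423 D=341135104/68764995 H=426496/86715] → run C
t=11: vr[A=1024/141 C=1024/141 D=341135104/68764995 H=426496/86715] → run H
t=12: vr[A=1024/141 C=1024/141 D=341135104/68764995 H=534784/86715] → run D
t=13: vr[A=1024/141 C=1024/141 D=385533184/68764995 H=534784/86715] → run D
t=14: vr[A=1024/141 C=1024/141 D=429931264/68764995 H=534784/86715] → run H
t=15: vr[A=1024/141 C=1024/141 D=429931264/68764995] → run D
t=16: vr[A=1024/141 C=1024/141] → run A
t=17: vr[C=1024/141] → run C
t=18: vr[C=4096/423] → run C
t=19: (idle)
t=20: (idle)
t=21: (idle)
t=22: (idle)

vruntime(A, start of tick 14) = 1024/141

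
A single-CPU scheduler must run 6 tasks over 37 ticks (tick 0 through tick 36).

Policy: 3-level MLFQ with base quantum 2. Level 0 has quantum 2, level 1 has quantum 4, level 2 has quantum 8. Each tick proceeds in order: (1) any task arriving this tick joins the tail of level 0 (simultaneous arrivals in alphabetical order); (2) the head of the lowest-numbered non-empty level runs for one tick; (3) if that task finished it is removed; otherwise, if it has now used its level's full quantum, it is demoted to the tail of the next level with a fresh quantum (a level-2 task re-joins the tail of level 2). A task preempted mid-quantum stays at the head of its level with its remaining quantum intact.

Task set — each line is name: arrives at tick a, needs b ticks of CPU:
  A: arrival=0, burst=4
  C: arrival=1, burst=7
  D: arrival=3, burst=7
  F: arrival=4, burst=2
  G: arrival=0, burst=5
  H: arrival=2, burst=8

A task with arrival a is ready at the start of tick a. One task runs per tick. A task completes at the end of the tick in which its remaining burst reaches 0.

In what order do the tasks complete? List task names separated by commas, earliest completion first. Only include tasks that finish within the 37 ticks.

completion order = F, A, G, C, H, D

t=0: L0/L1/L2 = AG/-/- → run A
t=1: L0/L1/L2 = AGC/-/- → run A
t=2: L0/L1/L2 = GCH/A/- → run G
t=3: L0/L1/L2 = GCHD/A/- → run G
t=4: L0/L1/L2 = CHDF/AG/- → run C
t=5: L0/L1/L2 = CHDF/AG/- → run C
t=6: L0/L1/L2 = HDF/AGC/- → run H
t=7: L0/L1/L2 = HDF/AGC/- → run H
t=8: L0/L1/L2 = DF/AGCH/- → run D
t=9: L0/L1/L2 = DF/AGCH/- → run D
t=10: L0/L1/L2 = F/AGCHD/- → run F
t=11: L0/L1/L2 = F/AGCHD/- → run F
t=12: L0/L1/L2 = -/AGCHD/- → run A
t=13: L0/L1/L2 = -/AGCHD/- → run A
t=14: L0/L1/L2 = -/GCHD/- → run G
t=15: L0/L1/L2 = -/GCHD/- → run G
t=16: L0/L1/L2 = -/GCHD/- → run G
t=17: L0/L1/L2 = -/CHD/- → run C
t=18: L0/L1/L2 = -/CHD/- → run C
t=19: L0/L1/L2 = -/CHD/- → run C
t=20: L0/L1/L2 = -/CHD/- → run C
t=21: L0/L1/L2 = -/HD/C → run H
t=22: L0/L1/L2 = -/HD/C → run H
t=23: L0/L1/L2 = -/HD/C → run H
t=24: L0/L1/L2 = -/HD/C → run H
t=25: L0/L1/L2 = -/D/CH → run D
t=26: L0/L1/L2 = -/D/CH → run D
t=27: L0/L1/L2 = -/D/CH → run D
t=28: L0/L1/L2 = -/D/CH → run D
t=29: L0/L1/L2 = -/-/CHD → run C
t=30: L0/L1/L2 = -/-/HD → run H
t=31: L0/L1/L2 = -/-/HD → run H
t=32: L0/L1/L2 = -/-/D → run D
t=33: (idle)
t=34: (idle)
t=35: (idle)
t=36: (idle)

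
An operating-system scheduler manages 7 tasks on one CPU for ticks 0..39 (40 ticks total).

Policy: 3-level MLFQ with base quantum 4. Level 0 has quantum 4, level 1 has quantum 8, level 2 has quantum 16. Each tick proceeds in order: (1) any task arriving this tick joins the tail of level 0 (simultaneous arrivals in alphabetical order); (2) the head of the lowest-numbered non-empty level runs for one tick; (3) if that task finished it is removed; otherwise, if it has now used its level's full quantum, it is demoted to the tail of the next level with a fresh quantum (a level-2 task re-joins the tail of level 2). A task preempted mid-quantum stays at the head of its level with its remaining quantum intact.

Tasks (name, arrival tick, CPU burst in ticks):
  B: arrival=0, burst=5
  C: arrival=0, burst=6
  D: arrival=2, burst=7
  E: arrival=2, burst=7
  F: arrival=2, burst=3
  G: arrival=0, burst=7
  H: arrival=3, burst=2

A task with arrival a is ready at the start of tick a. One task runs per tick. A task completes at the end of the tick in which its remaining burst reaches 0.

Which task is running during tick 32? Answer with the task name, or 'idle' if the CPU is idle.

running at tick 32 = D

t=0: L0/L1/L2 = BCG/-/- → run B
t=1: L0/L1/L2 = BCG/-/- → run B
t=2: L0/L1/L2 = BCGDEF/-/- → run B
t=3: L0/L1/L2 = BCGDEFH/-/- → run B
t=4: L0/L1/L2 = CGDEFH/B/- → run C
t=5: L0/L1/L2 = CGDEFH/B/- → run C
t=6: L0/L1/L2 = CGDEFH/B/- → run C
t=7: L0/L1/L2 = CGDEFH/B/- → run C
t=8: L0/L1/L2 = GDEFH/BC/- → run G
t=9: L0/L1/L2 = GDEFH/BC/- → run G
t=10: L0/L1/L2 = GDEFH/BC/- → run G
t=11: L0/L1/L2 = GDEFH/BC/- → run G
t=12: L0/L1/L2 = DEFH/BCG/- → run D
t=13: L0/L1/L2 = DEFH/BCG/- → run D
t=14: L0/L1/L2 = DEFH/BCG/- → run D
t=15: L0/L1/L2 = DEFH/BCG/- → run D
t=16: L0/L1/L2 = EFH/BCGD/- → run E
t=17: L0/L1/L2 = EFH/BCGD/- → run E
t=18: L0/L1/L2 = EFH/BCGD/- → run E
t=19: L0/L1/L2 = EFH/BCGD/- → run E
t=20: L0/L1/L2 = FH/BCGDE/- → run F
t=21: L0/L1/L2 = FH/BCGDE/- → run F
t=22: L0/L1/L2 = FH/BCGDE/- → run F
t=23: L0/L1/L2 = H/BCGDE/- → run H
t=24: L0/L1/L2 = H/BCGDE/- → run H
t=25: L0/L1/L2 = -/BCGDE/- → run B
t=26: L0/L1/L2 = -/CGDE/- → run C
t=27: L0/L1/L2 = -/CGDE/- → run C
t=28: L0/L1/L2 = -/GDE/- → run G
t=29: L0/L1/L2 = -/GDE/- → run G
t=30: L0/L1/L2 = -/GDE/- → run G
t=31: L0/L1/L2 = -/DE/- → run D
t=32: L0/L1/L2 = -/DE/- → run D
t=33: L0/L1/L2 = -/DE/- → run D
t=34: L0/L1/L2 = -/E/- → run E
t=35: L0/L1/L2 = -/E/- → run E
t=36: L0/L1/L2 = -/E/- → run E
t=37: (idle)
t=38: (idle)
t=39: (idle)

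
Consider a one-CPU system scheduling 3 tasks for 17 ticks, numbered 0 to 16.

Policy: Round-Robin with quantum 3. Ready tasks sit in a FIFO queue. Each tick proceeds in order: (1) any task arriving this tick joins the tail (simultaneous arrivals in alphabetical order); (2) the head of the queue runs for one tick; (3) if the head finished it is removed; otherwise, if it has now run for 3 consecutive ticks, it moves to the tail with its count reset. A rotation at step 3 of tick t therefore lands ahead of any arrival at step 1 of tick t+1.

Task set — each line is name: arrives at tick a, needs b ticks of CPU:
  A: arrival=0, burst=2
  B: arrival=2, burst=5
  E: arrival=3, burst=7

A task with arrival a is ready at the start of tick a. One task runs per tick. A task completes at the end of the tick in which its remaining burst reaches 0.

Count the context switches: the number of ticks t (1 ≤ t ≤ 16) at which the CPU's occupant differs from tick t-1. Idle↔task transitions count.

context switches = 5

t=0: queue=[A] q_used=0 → run A
t=1: queue=[A] q_used=1 → run A
t=2: queue=[B] q_used=0 → run B
t=3: queue=[B,E] q_used=1 → run B
t=4: queue=[B,E] q_used=2 → run B
t=5: queue=[E,B] q_used=0 → run E
t=6: queue=[E,B] q_used=1 → run E
t=7: queue=[E,B] q_used=2 → run E
t=8: queue=[B,E] q_used=0 → run B
t=9: queue=[B,E] q_used=1 → run B
t=10: queue=[E] q_used=0 → run E
t=11: queue=[E] q_used=1 → run E
t=12: queue=[E] q_used=2 → run E
t=13: queue=[E] q_used=0 → run E
t=14: (idle)
t=15: (idle)
t=16: (idle)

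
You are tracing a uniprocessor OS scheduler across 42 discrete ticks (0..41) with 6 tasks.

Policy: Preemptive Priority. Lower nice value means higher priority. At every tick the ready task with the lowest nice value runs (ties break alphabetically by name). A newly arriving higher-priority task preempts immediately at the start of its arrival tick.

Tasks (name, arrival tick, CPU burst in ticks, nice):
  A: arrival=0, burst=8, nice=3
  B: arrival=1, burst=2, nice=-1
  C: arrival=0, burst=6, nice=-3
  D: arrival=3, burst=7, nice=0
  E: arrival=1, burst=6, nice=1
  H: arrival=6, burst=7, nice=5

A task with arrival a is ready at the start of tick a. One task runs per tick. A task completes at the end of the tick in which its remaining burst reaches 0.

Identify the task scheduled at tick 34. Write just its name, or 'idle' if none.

running at tick 34 = H

t=0: ready={A,C} → run C
t=1: ready={A,B,C,E} → run C
t=2: ready={A,B,C,E} → run C
t=3: ready={A,B,C,D,E} → run C
t=4: ready={A,B,C,D,E} → run C
t=5: ready={A,B,C,D,E} → run C
t=6: ready={A,B,D,E,H} → run B
t=7: ready={A,B,D,E,H} → run B
t=8: ready={A,D,E,H} → run D
t=9: ready={A,D,E,H} → run D
t=10: ready={A,D,E,H} → run D
t=11: ready={A,D,E,H} → run D
t=12: ready={A,D,E,H} → run D
t=13: ready={A,D,E,H} → run D
t=14: ready={A,D,E,H} → run D
t=15: ready={A,E,H} → run E
t=16: ready={A,E,H} → run E
t=17: ready={A,E,H} → run E
t=18: ready={A,E,H} → run E
t=19: ready={A,E,H} → run E
t=20: ready={A,E,H} → run E
t=21: ready={A,H} → run A
t=22: ready={A,H} → run A
t=23: ready={A,H} → run A
t=24: ready={A,H} → run A
t=25: ready={A,H} → run A
t=26: ready={A,H} → run A
t=27: ready={A,H} → run A
t=28: ready={A,H} → run A
t=29: ready={H} → run H
t=30: ready={H} → run H
t=31: ready={H} → run H
t=32: ready={H} → run H
t=33: ready={H} → run H
t=34: ready={H} → run H
t=35: ready={H} → run H
t=36: (idle)
t=37: (idle)
t=38: (idle)
t=39: (idle)
t=40: (idle)
t=41: (idle)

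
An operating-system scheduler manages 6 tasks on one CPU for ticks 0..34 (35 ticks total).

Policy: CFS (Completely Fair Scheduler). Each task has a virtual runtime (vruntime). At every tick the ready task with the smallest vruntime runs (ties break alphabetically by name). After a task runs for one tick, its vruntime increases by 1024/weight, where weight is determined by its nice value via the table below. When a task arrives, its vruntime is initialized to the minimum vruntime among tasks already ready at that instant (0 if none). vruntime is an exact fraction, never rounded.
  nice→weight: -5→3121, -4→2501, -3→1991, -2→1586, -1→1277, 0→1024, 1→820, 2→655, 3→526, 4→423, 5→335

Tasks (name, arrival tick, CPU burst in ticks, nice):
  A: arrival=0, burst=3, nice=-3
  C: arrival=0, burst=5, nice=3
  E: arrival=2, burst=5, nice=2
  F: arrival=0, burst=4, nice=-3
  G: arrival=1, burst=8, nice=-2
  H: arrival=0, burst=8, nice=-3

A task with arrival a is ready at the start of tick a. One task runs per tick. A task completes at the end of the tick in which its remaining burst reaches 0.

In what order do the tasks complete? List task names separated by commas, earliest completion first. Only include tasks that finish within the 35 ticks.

completion order = A, F, H, G, E, C

t=0: vr[A=0 C=0 F=0 H=0] → run A
t=1: vr[A=1024/1991 C=0 F=0 G=0 H=0] → run C
t=2: vr[A=1024/1991 C=512/263 E=0 F=0 G=0 H=0] → run E
t=3: vr[A=1024/1991 C=512/263 E=1024/655 F=0 G=0 H=0] → run F
t=4: vr[A=1024/1991 C=512/263 E=1024/655 F=1024/1991 G=0 H=0] → run G
t=5: vr[A=1024/1991 C=512/263 E=1024/655 F=1024/1991 G=512/793 H=0] → run H
t=6: vr[A=1024/1991 C=512/263 E=1024/655 F=1024/1991 G=512/793 H=1024/1991] → run A
t=7: vr[A=2048/1991 C=512/263 E=1024/655 F=1024/1991 G=512/793 H=1024/1991] → run F
t=8: vr[A=2048/1991 C=512/263 E=1024/655 F=2048/1991 G=512/793 H=1024/1991] → run H
t=9: vr[A=2048/1991 C=512/263 E=1024/655 F=2048/1991 G=512/793 H=2048/1991] → run G
t=10: vr[A=2048/1991 C=512/263 E=1024/655 F=2048/1991 G=1024/793 H=2048/1991] → run A
t=11: vr[C=512/263 E=1024/655 F=2048/1991 G=1024/793 H=2048/1991] → run F
t=12: vr[C=512/263 E=1024/655 F=3072/1991 G=1024/793 H=2048/1991] → run H
t=13: vr[C=512/263 E=1024/655 F=3072/1991 G=1024/793 H=3072/1991] → run G
t=14: vr[C=512/263 E=1024/655 F=3072/1991 G=1536/793 H=3072/1991] → run F
t=15: vr[C=512/263 E=1024/655 G=1536/793 H=3072/1991] → run H
t=16: vr[C=512/263 E=1024/655 G=1536/793 H=4096/1991] → run E
t=17: vr[C=512/263 E=2048/655 G=1536/793 H=4096/1991] → run G
t=18: vr[C=512/263 E=2048/655 G=2048/793 H=4096/1991] → run C
t=19: vr[C=1024/263 E=2048/655 G=2048/793 H=4096/1991] → run H
t=20: vr[C=1024/263 E=2048/655 G=2048/793 H=5120/1991] → run H
t=21: vr[C=1024/263 E=2048/655 G=2048/793 H=6144/1991] → run G
t=22: vr[C=1024/263 E=2048/655 G=2560/793 H=6144/1991] → run H
t=23: vr[C=1024/263 E=2048/655 G=2560/793 H=7168/1991] → run E
t=24: vr[C=1024/263 E=3072/655 G=2560/793 H=7168/1991] → run G
t=25: vr[C=1024/263 E=3072/655 G=3072/793 H=7168/1991] → run H
t=26: vr[C=1024/263 E=3072/655 G=3072/793] → run G
t=27: vr[C=1024/263 E=3072/655 G=3584/793] → run C
t=28: vr[C=1536/263 E=3072/655 G=3584/793] → run G
t=29: vr[C=1536/263 E=3072/655] → run E
t=30: vr[C=1536/263 E=4096/655] → run C
t=31: vr[C=2048/263 E=4096/655] → run E
t=32: vr[C=2048/263] → run C
t=33: (idle)
t=34: (idle)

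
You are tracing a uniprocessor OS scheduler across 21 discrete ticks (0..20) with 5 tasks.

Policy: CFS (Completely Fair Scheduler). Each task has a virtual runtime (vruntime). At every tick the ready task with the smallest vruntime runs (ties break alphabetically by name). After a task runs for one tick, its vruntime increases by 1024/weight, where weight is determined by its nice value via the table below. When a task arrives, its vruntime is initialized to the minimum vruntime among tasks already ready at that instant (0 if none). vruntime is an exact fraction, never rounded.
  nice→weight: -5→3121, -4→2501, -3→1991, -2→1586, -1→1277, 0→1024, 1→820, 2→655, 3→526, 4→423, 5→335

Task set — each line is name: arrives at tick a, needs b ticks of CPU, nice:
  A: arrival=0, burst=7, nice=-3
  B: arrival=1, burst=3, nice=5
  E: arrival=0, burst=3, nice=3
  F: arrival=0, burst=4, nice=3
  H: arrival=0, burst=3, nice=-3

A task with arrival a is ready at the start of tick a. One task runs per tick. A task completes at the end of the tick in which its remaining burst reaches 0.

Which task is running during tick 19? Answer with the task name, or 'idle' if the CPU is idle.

running at tick 19 = B

t=0: vr[A=0 E=0 F=0 H=0] → run A
t=1: vr[A=1024/1991 B=0 E=0 F=0 H=0] → run B
t=2: vr[A=1024/1991 B=1024/335 E=0 F=0 H=0] → run E
t=3: vr[A=1024/1991 B=1024/335 E=512/263 F=0 H=0] → run F
t=4: vr[A=1024/1991 B=1024/335 E=512/263 F=512/263 H=0] → run H
t=5: vr[A=1024/1991 B=1024/335 E=512/263 F=512/263 H=1024/1991] → run A
t=6: vr[A=2048/1991 B=1024/335 E=512/263 F=512/263 H=1024/1991] → run H
t=7: vr[A=2048/1991 B=1024/335 E=512/263 F=512/263 H=2048/1991] → run A
t=8: vr[A=3072/1991 B=1024/335 E=512/263 F=512/263 H=2048/1991] → run H
t=9: vr[A=3072/1991 B=1024/335 E=512/263 F=512/263] → run A
t=10: vr[A=4096/1991 B=1024/335 E=512/263 F=512/263] → run E
t=11: vr[A=4096/1991 B=1024/335 E=1024/263 F=512/263] → run F
t=12: vr[A=4096/1991 B=1024/335 E=1024/263 F=1024/263] → run A
t=13: vr[A=5120/1991 B=1024/335 E=1024/263 F=1024/263] → run A
t=14: vr[A=6144/1991 B=1024/335 E=1024/263 F=1024/263] → run B
t=15: vr[A=6144/1991 B=2048/335 E=1024/263 F=1024/263] → run A
t=16: vr[B=2048/335 E=1024/263 F=1024/263] → run E
t=17: vr[B=2048/335 F=1024/263] → run F
t=18: vr[B=2048/335 F=1536/263] → run F
t=19: vr[B=2048/335] → run B
t=20: (idle)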